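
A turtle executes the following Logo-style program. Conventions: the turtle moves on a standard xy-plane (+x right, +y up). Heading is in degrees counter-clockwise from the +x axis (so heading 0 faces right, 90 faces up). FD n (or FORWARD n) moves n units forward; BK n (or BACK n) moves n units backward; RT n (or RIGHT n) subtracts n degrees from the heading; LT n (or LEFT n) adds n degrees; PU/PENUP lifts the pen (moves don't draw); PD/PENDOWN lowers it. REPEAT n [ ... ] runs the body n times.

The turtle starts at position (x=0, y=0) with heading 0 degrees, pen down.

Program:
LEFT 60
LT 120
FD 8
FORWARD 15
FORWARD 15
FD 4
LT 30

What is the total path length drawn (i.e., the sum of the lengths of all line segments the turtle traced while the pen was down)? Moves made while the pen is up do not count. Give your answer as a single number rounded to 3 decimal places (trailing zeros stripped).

Executing turtle program step by step:
Start: pos=(0,0), heading=0, pen down
LT 60: heading 0 -> 60
LT 120: heading 60 -> 180
FD 8: (0,0) -> (-8,0) [heading=180, draw]
FD 15: (-8,0) -> (-23,0) [heading=180, draw]
FD 15: (-23,0) -> (-38,0) [heading=180, draw]
FD 4: (-38,0) -> (-42,0) [heading=180, draw]
LT 30: heading 180 -> 210
Final: pos=(-42,0), heading=210, 4 segment(s) drawn

Segment lengths:
  seg 1: (0,0) -> (-8,0), length = 8
  seg 2: (-8,0) -> (-23,0), length = 15
  seg 3: (-23,0) -> (-38,0), length = 15
  seg 4: (-38,0) -> (-42,0), length = 4
Total = 42

Answer: 42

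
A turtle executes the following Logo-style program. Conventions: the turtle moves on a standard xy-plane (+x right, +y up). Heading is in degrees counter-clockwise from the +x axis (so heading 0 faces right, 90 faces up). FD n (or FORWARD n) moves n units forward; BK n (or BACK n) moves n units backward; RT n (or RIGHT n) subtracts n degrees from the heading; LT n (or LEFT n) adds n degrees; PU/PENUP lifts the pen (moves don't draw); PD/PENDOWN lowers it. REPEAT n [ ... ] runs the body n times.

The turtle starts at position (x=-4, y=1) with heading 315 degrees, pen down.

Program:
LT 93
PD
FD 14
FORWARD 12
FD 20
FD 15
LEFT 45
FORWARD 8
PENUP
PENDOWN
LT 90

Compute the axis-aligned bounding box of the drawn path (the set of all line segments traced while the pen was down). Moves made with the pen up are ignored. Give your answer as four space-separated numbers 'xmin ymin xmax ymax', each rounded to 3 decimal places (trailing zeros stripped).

Answer: -4 1 36.817 54.321

Derivation:
Executing turtle program step by step:
Start: pos=(-4,1), heading=315, pen down
LT 93: heading 315 -> 48
PD: pen down
FD 14: (-4,1) -> (5.368,11.404) [heading=48, draw]
FD 12: (5.368,11.404) -> (13.397,20.322) [heading=48, draw]
FD 20: (13.397,20.322) -> (26.78,35.185) [heading=48, draw]
FD 15: (26.78,35.185) -> (36.817,46.332) [heading=48, draw]
LT 45: heading 48 -> 93
FD 8: (36.817,46.332) -> (36.398,54.321) [heading=93, draw]
PU: pen up
PD: pen down
LT 90: heading 93 -> 183
Final: pos=(36.398,54.321), heading=183, 5 segment(s) drawn

Segment endpoints: x in {-4, 5.368, 13.397, 26.78, 36.398, 36.817}, y in {1, 11.404, 20.322, 35.185, 46.332, 54.321}
xmin=-4, ymin=1, xmax=36.817, ymax=54.321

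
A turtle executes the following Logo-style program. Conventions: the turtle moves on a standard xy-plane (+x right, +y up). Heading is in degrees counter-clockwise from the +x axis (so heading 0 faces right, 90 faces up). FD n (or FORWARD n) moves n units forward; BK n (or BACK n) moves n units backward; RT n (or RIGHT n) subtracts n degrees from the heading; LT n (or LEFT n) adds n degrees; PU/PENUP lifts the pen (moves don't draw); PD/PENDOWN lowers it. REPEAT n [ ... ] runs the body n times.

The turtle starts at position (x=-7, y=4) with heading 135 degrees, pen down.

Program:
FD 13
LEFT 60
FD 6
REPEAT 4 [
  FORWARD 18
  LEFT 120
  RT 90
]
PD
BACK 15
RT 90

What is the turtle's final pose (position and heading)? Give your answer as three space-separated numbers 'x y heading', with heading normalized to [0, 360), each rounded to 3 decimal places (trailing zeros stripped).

Answer: -62.709 -29.914 225

Derivation:
Executing turtle program step by step:
Start: pos=(-7,4), heading=135, pen down
FD 13: (-7,4) -> (-16.192,13.192) [heading=135, draw]
LT 60: heading 135 -> 195
FD 6: (-16.192,13.192) -> (-21.988,11.639) [heading=195, draw]
REPEAT 4 [
  -- iteration 1/4 --
  FD 18: (-21.988,11.639) -> (-39.375,6.981) [heading=195, draw]
  LT 120: heading 195 -> 315
  RT 90: heading 315 -> 225
  -- iteration 2/4 --
  FD 18: (-39.375,6.981) -> (-52.103,-5.747) [heading=225, draw]
  LT 120: heading 225 -> 345
  RT 90: heading 345 -> 255
  -- iteration 3/4 --
  FD 18: (-52.103,-5.747) -> (-56.761,-23.134) [heading=255, draw]
  LT 120: heading 255 -> 15
  RT 90: heading 15 -> 285
  -- iteration 4/4 --
  FD 18: (-56.761,-23.134) -> (-52.103,-40.521) [heading=285, draw]
  LT 120: heading 285 -> 45
  RT 90: heading 45 -> 315
]
PD: pen down
BK 15: (-52.103,-40.521) -> (-62.709,-29.914) [heading=315, draw]
RT 90: heading 315 -> 225
Final: pos=(-62.709,-29.914), heading=225, 7 segment(s) drawn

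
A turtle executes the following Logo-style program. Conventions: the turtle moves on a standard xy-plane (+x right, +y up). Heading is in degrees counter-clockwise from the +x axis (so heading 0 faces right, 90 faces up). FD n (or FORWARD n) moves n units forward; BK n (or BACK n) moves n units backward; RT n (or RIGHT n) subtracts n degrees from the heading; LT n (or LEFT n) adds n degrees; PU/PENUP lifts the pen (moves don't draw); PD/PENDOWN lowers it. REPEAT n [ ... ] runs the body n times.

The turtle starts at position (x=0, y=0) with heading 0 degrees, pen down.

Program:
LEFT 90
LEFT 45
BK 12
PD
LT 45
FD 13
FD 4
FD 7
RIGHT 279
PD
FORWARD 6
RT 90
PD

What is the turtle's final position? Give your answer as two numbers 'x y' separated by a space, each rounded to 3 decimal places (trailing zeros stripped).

Executing turtle program step by step:
Start: pos=(0,0), heading=0, pen down
LT 90: heading 0 -> 90
LT 45: heading 90 -> 135
BK 12: (0,0) -> (8.485,-8.485) [heading=135, draw]
PD: pen down
LT 45: heading 135 -> 180
FD 13: (8.485,-8.485) -> (-4.515,-8.485) [heading=180, draw]
FD 4: (-4.515,-8.485) -> (-8.515,-8.485) [heading=180, draw]
FD 7: (-8.515,-8.485) -> (-15.515,-8.485) [heading=180, draw]
RT 279: heading 180 -> 261
PD: pen down
FD 6: (-15.515,-8.485) -> (-16.453,-14.411) [heading=261, draw]
RT 90: heading 261 -> 171
PD: pen down
Final: pos=(-16.453,-14.411), heading=171, 5 segment(s) drawn

Answer: -16.453 -14.411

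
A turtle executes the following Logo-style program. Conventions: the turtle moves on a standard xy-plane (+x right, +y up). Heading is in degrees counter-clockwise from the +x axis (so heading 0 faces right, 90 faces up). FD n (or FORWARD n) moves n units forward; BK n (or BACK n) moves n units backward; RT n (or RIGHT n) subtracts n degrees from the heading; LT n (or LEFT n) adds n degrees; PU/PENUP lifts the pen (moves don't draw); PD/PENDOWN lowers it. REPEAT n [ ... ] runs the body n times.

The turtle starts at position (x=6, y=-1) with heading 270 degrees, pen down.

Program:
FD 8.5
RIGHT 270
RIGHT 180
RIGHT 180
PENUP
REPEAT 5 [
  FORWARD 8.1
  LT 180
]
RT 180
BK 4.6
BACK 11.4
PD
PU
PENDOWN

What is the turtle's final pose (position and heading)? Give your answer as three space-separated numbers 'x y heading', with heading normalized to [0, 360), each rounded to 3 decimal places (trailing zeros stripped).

Answer: -1.9 -9.5 0

Derivation:
Executing turtle program step by step:
Start: pos=(6,-1), heading=270, pen down
FD 8.5: (6,-1) -> (6,-9.5) [heading=270, draw]
RT 270: heading 270 -> 0
RT 180: heading 0 -> 180
RT 180: heading 180 -> 0
PU: pen up
REPEAT 5 [
  -- iteration 1/5 --
  FD 8.1: (6,-9.5) -> (14.1,-9.5) [heading=0, move]
  LT 180: heading 0 -> 180
  -- iteration 2/5 --
  FD 8.1: (14.1,-9.5) -> (6,-9.5) [heading=180, move]
  LT 180: heading 180 -> 0
  -- iteration 3/5 --
  FD 8.1: (6,-9.5) -> (14.1,-9.5) [heading=0, move]
  LT 180: heading 0 -> 180
  -- iteration 4/5 --
  FD 8.1: (14.1,-9.5) -> (6,-9.5) [heading=180, move]
  LT 180: heading 180 -> 0
  -- iteration 5/5 --
  FD 8.1: (6,-9.5) -> (14.1,-9.5) [heading=0, move]
  LT 180: heading 0 -> 180
]
RT 180: heading 180 -> 0
BK 4.6: (14.1,-9.5) -> (9.5,-9.5) [heading=0, move]
BK 11.4: (9.5,-9.5) -> (-1.9,-9.5) [heading=0, move]
PD: pen down
PU: pen up
PD: pen down
Final: pos=(-1.9,-9.5), heading=0, 1 segment(s) drawn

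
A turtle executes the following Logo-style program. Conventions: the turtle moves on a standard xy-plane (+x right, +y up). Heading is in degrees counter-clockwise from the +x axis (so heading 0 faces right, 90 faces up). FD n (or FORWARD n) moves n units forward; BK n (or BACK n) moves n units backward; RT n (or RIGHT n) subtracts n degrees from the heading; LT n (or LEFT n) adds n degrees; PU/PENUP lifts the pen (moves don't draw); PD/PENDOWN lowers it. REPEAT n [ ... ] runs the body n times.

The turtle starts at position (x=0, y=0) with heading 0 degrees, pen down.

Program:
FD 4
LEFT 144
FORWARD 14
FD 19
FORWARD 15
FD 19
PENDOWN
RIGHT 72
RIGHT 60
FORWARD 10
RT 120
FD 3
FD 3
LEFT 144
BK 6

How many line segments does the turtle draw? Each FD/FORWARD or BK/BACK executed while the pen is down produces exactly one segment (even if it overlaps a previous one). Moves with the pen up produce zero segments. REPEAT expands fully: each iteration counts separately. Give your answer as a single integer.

Executing turtle program step by step:
Start: pos=(0,0), heading=0, pen down
FD 4: (0,0) -> (4,0) [heading=0, draw]
LT 144: heading 0 -> 144
FD 14: (4,0) -> (-7.326,8.229) [heading=144, draw]
FD 19: (-7.326,8.229) -> (-22.698,19.397) [heading=144, draw]
FD 15: (-22.698,19.397) -> (-34.833,28.214) [heading=144, draw]
FD 19: (-34.833,28.214) -> (-50.204,39.382) [heading=144, draw]
PD: pen down
RT 72: heading 144 -> 72
RT 60: heading 72 -> 12
FD 10: (-50.204,39.382) -> (-40.423,41.461) [heading=12, draw]
RT 120: heading 12 -> 252
FD 3: (-40.423,41.461) -> (-41.35,38.608) [heading=252, draw]
FD 3: (-41.35,38.608) -> (-42.277,35.754) [heading=252, draw]
LT 144: heading 252 -> 36
BK 6: (-42.277,35.754) -> (-47.131,32.228) [heading=36, draw]
Final: pos=(-47.131,32.228), heading=36, 9 segment(s) drawn
Segments drawn: 9

Answer: 9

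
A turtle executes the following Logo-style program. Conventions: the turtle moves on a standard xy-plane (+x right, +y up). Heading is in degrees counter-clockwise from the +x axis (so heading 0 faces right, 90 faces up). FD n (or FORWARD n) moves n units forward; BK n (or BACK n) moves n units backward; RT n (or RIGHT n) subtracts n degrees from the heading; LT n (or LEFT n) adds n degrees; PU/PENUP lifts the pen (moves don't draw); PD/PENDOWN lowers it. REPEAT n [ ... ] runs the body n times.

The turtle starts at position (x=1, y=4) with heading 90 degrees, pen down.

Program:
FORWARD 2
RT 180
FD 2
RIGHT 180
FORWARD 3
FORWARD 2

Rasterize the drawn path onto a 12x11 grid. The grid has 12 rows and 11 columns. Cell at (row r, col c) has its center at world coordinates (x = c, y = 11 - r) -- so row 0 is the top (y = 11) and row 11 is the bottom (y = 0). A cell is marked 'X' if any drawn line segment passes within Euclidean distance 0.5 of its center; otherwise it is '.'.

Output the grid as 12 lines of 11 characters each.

Segment 0: (1,4) -> (1,6)
Segment 1: (1,6) -> (1,4)
Segment 2: (1,4) -> (1,7)
Segment 3: (1,7) -> (1,9)

Answer: ...........
...........
.X.........
.X.........
.X.........
.X.........
.X.........
.X.........
...........
...........
...........
...........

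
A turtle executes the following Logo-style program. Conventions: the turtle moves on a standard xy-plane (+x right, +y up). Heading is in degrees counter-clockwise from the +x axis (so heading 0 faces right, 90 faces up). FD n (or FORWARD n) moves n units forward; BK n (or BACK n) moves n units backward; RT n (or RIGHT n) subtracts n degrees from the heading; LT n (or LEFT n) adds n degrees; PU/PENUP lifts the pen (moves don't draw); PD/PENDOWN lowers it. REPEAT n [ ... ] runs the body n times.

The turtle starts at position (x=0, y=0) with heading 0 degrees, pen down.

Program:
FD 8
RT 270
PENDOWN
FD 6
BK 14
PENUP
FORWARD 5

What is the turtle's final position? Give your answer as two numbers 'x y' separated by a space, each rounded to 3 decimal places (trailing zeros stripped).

Executing turtle program step by step:
Start: pos=(0,0), heading=0, pen down
FD 8: (0,0) -> (8,0) [heading=0, draw]
RT 270: heading 0 -> 90
PD: pen down
FD 6: (8,0) -> (8,6) [heading=90, draw]
BK 14: (8,6) -> (8,-8) [heading=90, draw]
PU: pen up
FD 5: (8,-8) -> (8,-3) [heading=90, move]
Final: pos=(8,-3), heading=90, 3 segment(s) drawn

Answer: 8 -3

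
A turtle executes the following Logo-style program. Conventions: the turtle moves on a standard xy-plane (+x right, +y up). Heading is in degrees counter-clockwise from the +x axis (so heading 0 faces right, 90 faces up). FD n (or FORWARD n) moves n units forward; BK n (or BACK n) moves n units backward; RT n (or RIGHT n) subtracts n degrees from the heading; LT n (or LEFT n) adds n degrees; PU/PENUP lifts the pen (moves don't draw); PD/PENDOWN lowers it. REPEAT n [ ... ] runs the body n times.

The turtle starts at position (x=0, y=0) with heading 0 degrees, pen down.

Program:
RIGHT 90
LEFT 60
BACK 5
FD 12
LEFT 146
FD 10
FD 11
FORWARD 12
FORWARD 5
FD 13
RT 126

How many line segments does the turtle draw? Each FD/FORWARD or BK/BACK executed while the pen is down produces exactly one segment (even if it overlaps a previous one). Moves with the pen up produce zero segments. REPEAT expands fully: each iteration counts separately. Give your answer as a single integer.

Answer: 7

Derivation:
Executing turtle program step by step:
Start: pos=(0,0), heading=0, pen down
RT 90: heading 0 -> 270
LT 60: heading 270 -> 330
BK 5: (0,0) -> (-4.33,2.5) [heading=330, draw]
FD 12: (-4.33,2.5) -> (6.062,-3.5) [heading=330, draw]
LT 146: heading 330 -> 116
FD 10: (6.062,-3.5) -> (1.678,5.488) [heading=116, draw]
FD 11: (1.678,5.488) -> (-3.144,15.375) [heading=116, draw]
FD 12: (-3.144,15.375) -> (-8.404,26.16) [heading=116, draw]
FD 5: (-8.404,26.16) -> (-10.596,30.654) [heading=116, draw]
FD 13: (-10.596,30.654) -> (-16.295,42.338) [heading=116, draw]
RT 126: heading 116 -> 350
Final: pos=(-16.295,42.338), heading=350, 7 segment(s) drawn
Segments drawn: 7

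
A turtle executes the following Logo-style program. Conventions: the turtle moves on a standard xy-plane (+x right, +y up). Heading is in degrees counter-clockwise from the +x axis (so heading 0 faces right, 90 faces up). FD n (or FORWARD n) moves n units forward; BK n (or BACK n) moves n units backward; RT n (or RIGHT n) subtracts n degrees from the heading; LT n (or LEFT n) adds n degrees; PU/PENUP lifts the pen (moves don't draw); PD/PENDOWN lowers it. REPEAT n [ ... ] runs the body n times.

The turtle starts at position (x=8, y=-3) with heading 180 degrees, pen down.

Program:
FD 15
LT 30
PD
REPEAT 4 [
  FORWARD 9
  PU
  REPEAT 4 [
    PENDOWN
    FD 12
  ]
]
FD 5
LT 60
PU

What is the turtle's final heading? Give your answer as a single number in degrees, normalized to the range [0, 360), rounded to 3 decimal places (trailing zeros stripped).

Executing turtle program step by step:
Start: pos=(8,-3), heading=180, pen down
FD 15: (8,-3) -> (-7,-3) [heading=180, draw]
LT 30: heading 180 -> 210
PD: pen down
REPEAT 4 [
  -- iteration 1/4 --
  FD 9: (-7,-3) -> (-14.794,-7.5) [heading=210, draw]
  PU: pen up
  REPEAT 4 [
    -- iteration 1/4 --
    PD: pen down
    FD 12: (-14.794,-7.5) -> (-25.187,-13.5) [heading=210, draw]
    -- iteration 2/4 --
    PD: pen down
    FD 12: (-25.187,-13.5) -> (-35.579,-19.5) [heading=210, draw]
    -- iteration 3/4 --
    PD: pen down
    FD 12: (-35.579,-19.5) -> (-45.971,-25.5) [heading=210, draw]
    -- iteration 4/4 --
    PD: pen down
    FD 12: (-45.971,-25.5) -> (-56.363,-31.5) [heading=210, draw]
  ]
  -- iteration 2/4 --
  FD 9: (-56.363,-31.5) -> (-64.158,-36) [heading=210, draw]
  PU: pen up
  REPEAT 4 [
    -- iteration 1/4 --
    PD: pen down
    FD 12: (-64.158,-36) -> (-74.55,-42) [heading=210, draw]
    -- iteration 2/4 --
    PD: pen down
    FD 12: (-74.55,-42) -> (-84.942,-48) [heading=210, draw]
    -- iteration 3/4 --
    PD: pen down
    FD 12: (-84.942,-48) -> (-95.335,-54) [heading=210, draw]
    -- iteration 4/4 --
    PD: pen down
    FD 12: (-95.335,-54) -> (-105.727,-60) [heading=210, draw]
  ]
  -- iteration 3/4 --
  FD 9: (-105.727,-60) -> (-113.521,-64.5) [heading=210, draw]
  PU: pen up
  REPEAT 4 [
    -- iteration 1/4 --
    PD: pen down
    FD 12: (-113.521,-64.5) -> (-123.913,-70.5) [heading=210, draw]
    -- iteration 2/4 --
    PD: pen down
    FD 12: (-123.913,-70.5) -> (-134.306,-76.5) [heading=210, draw]
    -- iteration 3/4 --
    PD: pen down
    FD 12: (-134.306,-76.5) -> (-144.698,-82.5) [heading=210, draw]
    -- iteration 4/4 --
    PD: pen down
    FD 12: (-144.698,-82.5) -> (-155.09,-88.5) [heading=210, draw]
  ]
  -- iteration 4/4 --
  FD 9: (-155.09,-88.5) -> (-162.885,-93) [heading=210, draw]
  PU: pen up
  REPEAT 4 [
    -- iteration 1/4 --
    PD: pen down
    FD 12: (-162.885,-93) -> (-173.277,-99) [heading=210, draw]
    -- iteration 2/4 --
    PD: pen down
    FD 12: (-173.277,-99) -> (-183.669,-105) [heading=210, draw]
    -- iteration 3/4 --
    PD: pen down
    FD 12: (-183.669,-105) -> (-194.061,-111) [heading=210, draw]
    -- iteration 4/4 --
    PD: pen down
    FD 12: (-194.061,-111) -> (-204.454,-117) [heading=210, draw]
  ]
]
FD 5: (-204.454,-117) -> (-208.784,-119.5) [heading=210, draw]
LT 60: heading 210 -> 270
PU: pen up
Final: pos=(-208.784,-119.5), heading=270, 22 segment(s) drawn

Answer: 270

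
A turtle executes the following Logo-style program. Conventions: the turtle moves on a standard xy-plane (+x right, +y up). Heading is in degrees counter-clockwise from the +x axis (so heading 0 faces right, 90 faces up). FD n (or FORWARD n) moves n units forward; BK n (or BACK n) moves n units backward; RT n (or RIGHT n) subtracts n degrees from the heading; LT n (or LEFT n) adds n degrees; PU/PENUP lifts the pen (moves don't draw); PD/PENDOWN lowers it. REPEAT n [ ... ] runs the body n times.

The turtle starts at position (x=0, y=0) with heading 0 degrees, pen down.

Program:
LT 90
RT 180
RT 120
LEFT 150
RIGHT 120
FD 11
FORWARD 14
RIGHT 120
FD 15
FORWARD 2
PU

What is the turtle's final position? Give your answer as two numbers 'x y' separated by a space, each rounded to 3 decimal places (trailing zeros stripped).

Executing turtle program step by step:
Start: pos=(0,0), heading=0, pen down
LT 90: heading 0 -> 90
RT 180: heading 90 -> 270
RT 120: heading 270 -> 150
LT 150: heading 150 -> 300
RT 120: heading 300 -> 180
FD 11: (0,0) -> (-11,0) [heading=180, draw]
FD 14: (-11,0) -> (-25,0) [heading=180, draw]
RT 120: heading 180 -> 60
FD 15: (-25,0) -> (-17.5,12.99) [heading=60, draw]
FD 2: (-17.5,12.99) -> (-16.5,14.722) [heading=60, draw]
PU: pen up
Final: pos=(-16.5,14.722), heading=60, 4 segment(s) drawn

Answer: -16.5 14.722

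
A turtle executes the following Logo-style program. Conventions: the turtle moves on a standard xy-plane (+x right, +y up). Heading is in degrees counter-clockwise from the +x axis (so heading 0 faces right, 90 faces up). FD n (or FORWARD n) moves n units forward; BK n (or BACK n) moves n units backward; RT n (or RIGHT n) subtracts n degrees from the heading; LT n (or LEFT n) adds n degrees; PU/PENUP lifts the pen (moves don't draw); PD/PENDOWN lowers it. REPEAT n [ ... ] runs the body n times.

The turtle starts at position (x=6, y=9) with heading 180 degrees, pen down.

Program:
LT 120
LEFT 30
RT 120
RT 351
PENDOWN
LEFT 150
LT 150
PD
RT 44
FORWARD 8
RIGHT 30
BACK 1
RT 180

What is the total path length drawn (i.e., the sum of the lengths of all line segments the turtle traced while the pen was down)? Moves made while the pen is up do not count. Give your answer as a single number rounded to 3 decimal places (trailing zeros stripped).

Answer: 9

Derivation:
Executing turtle program step by step:
Start: pos=(6,9), heading=180, pen down
LT 120: heading 180 -> 300
LT 30: heading 300 -> 330
RT 120: heading 330 -> 210
RT 351: heading 210 -> 219
PD: pen down
LT 150: heading 219 -> 9
LT 150: heading 9 -> 159
PD: pen down
RT 44: heading 159 -> 115
FD 8: (6,9) -> (2.619,16.25) [heading=115, draw]
RT 30: heading 115 -> 85
BK 1: (2.619,16.25) -> (2.532,15.254) [heading=85, draw]
RT 180: heading 85 -> 265
Final: pos=(2.532,15.254), heading=265, 2 segment(s) drawn

Segment lengths:
  seg 1: (6,9) -> (2.619,16.25), length = 8
  seg 2: (2.619,16.25) -> (2.532,15.254), length = 1
Total = 9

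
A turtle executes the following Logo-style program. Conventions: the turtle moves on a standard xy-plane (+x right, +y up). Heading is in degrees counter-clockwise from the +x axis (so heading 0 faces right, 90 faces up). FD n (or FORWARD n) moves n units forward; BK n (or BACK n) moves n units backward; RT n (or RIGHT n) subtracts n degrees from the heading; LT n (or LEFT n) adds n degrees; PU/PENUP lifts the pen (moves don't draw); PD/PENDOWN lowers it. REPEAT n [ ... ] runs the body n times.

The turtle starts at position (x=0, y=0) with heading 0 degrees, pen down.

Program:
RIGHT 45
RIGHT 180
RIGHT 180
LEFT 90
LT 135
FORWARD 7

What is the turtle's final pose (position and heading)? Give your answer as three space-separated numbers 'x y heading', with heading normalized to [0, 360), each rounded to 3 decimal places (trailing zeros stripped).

Answer: -7 0 180

Derivation:
Executing turtle program step by step:
Start: pos=(0,0), heading=0, pen down
RT 45: heading 0 -> 315
RT 180: heading 315 -> 135
RT 180: heading 135 -> 315
LT 90: heading 315 -> 45
LT 135: heading 45 -> 180
FD 7: (0,0) -> (-7,0) [heading=180, draw]
Final: pos=(-7,0), heading=180, 1 segment(s) drawn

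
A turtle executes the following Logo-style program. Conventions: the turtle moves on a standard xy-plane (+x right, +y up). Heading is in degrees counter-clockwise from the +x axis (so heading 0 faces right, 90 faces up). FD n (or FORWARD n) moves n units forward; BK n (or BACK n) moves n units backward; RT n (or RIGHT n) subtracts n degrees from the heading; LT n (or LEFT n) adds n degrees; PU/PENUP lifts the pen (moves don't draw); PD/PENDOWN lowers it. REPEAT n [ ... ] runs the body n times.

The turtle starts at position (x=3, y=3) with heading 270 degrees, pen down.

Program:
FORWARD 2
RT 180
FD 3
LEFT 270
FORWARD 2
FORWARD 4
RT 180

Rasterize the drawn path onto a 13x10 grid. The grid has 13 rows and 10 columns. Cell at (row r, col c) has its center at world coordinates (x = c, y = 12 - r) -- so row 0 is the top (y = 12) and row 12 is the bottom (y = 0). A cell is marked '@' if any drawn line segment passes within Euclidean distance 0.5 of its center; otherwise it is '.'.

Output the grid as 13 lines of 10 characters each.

Answer: ..........
..........
..........
..........
..........
..........
..........
..........
...@@@@@@@
...@......
...@......
...@......
..........

Derivation:
Segment 0: (3,3) -> (3,1)
Segment 1: (3,1) -> (3,4)
Segment 2: (3,4) -> (5,4)
Segment 3: (5,4) -> (9,4)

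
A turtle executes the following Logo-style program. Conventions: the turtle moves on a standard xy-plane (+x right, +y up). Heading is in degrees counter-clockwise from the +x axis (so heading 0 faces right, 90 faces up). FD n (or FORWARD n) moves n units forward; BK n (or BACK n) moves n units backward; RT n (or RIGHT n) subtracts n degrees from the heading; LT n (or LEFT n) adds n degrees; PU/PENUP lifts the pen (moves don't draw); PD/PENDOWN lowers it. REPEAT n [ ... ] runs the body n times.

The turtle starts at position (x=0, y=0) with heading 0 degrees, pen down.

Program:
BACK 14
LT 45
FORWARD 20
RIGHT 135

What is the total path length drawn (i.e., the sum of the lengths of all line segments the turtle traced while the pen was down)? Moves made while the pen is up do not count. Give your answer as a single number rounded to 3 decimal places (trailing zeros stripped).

Answer: 34

Derivation:
Executing turtle program step by step:
Start: pos=(0,0), heading=0, pen down
BK 14: (0,0) -> (-14,0) [heading=0, draw]
LT 45: heading 0 -> 45
FD 20: (-14,0) -> (0.142,14.142) [heading=45, draw]
RT 135: heading 45 -> 270
Final: pos=(0.142,14.142), heading=270, 2 segment(s) drawn

Segment lengths:
  seg 1: (0,0) -> (-14,0), length = 14
  seg 2: (-14,0) -> (0.142,14.142), length = 20
Total = 34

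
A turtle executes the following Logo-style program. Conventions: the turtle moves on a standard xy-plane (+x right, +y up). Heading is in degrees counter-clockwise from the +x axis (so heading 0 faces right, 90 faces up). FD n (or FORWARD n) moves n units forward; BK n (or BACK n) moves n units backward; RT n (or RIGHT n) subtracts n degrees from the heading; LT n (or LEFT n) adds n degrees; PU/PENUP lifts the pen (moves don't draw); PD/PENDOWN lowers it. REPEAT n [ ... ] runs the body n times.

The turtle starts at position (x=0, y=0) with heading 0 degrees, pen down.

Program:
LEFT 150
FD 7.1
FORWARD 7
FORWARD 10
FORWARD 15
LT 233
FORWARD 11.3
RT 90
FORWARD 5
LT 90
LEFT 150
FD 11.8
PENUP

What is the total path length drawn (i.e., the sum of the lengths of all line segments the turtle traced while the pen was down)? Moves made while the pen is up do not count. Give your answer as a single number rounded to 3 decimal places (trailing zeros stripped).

Answer: 67.2

Derivation:
Executing turtle program step by step:
Start: pos=(0,0), heading=0, pen down
LT 150: heading 0 -> 150
FD 7.1: (0,0) -> (-6.149,3.55) [heading=150, draw]
FD 7: (-6.149,3.55) -> (-12.211,7.05) [heading=150, draw]
FD 10: (-12.211,7.05) -> (-20.871,12.05) [heading=150, draw]
FD 15: (-20.871,12.05) -> (-33.862,19.55) [heading=150, draw]
LT 233: heading 150 -> 23
FD 11.3: (-33.862,19.55) -> (-23.46,23.965) [heading=23, draw]
RT 90: heading 23 -> 293
FD 5: (-23.46,23.965) -> (-21.506,19.363) [heading=293, draw]
LT 90: heading 293 -> 23
LT 150: heading 23 -> 173
FD 11.8: (-21.506,19.363) -> (-33.218,20.801) [heading=173, draw]
PU: pen up
Final: pos=(-33.218,20.801), heading=173, 7 segment(s) drawn

Segment lengths:
  seg 1: (0,0) -> (-6.149,3.55), length = 7.1
  seg 2: (-6.149,3.55) -> (-12.211,7.05), length = 7
  seg 3: (-12.211,7.05) -> (-20.871,12.05), length = 10
  seg 4: (-20.871,12.05) -> (-33.862,19.55), length = 15
  seg 5: (-33.862,19.55) -> (-23.46,23.965), length = 11.3
  seg 6: (-23.46,23.965) -> (-21.506,19.363), length = 5
  seg 7: (-21.506,19.363) -> (-33.218,20.801), length = 11.8
Total = 67.2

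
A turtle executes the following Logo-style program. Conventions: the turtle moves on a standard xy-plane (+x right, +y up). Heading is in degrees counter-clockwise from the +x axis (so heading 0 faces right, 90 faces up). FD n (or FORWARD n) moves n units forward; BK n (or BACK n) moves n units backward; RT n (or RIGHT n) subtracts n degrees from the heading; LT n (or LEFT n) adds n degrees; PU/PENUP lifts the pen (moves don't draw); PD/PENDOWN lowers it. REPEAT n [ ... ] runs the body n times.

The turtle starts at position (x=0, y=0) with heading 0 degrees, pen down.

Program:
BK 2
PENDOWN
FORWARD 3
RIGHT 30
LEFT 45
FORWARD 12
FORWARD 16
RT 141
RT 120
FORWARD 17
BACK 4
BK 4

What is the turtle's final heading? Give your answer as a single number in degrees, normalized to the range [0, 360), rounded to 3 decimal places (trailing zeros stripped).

Answer: 114

Derivation:
Executing turtle program step by step:
Start: pos=(0,0), heading=0, pen down
BK 2: (0,0) -> (-2,0) [heading=0, draw]
PD: pen down
FD 3: (-2,0) -> (1,0) [heading=0, draw]
RT 30: heading 0 -> 330
LT 45: heading 330 -> 15
FD 12: (1,0) -> (12.591,3.106) [heading=15, draw]
FD 16: (12.591,3.106) -> (28.046,7.247) [heading=15, draw]
RT 141: heading 15 -> 234
RT 120: heading 234 -> 114
FD 17: (28.046,7.247) -> (21.131,22.777) [heading=114, draw]
BK 4: (21.131,22.777) -> (22.758,19.123) [heading=114, draw]
BK 4: (22.758,19.123) -> (24.385,15.469) [heading=114, draw]
Final: pos=(24.385,15.469), heading=114, 7 segment(s) drawn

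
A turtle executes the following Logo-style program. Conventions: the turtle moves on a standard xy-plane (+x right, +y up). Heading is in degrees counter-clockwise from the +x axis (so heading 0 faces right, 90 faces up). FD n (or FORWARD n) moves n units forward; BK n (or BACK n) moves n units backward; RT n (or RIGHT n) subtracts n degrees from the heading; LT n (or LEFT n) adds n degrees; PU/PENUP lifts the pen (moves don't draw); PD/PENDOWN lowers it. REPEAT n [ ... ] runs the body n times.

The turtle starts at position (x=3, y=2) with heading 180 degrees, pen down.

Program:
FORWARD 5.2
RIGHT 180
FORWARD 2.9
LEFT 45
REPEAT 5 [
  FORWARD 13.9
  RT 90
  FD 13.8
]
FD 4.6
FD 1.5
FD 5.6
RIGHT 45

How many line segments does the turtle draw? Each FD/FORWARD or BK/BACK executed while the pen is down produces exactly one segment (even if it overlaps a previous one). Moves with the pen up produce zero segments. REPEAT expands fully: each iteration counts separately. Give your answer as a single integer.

Executing turtle program step by step:
Start: pos=(3,2), heading=180, pen down
FD 5.2: (3,2) -> (-2.2,2) [heading=180, draw]
RT 180: heading 180 -> 0
FD 2.9: (-2.2,2) -> (0.7,2) [heading=0, draw]
LT 45: heading 0 -> 45
REPEAT 5 [
  -- iteration 1/5 --
  FD 13.9: (0.7,2) -> (10.529,11.829) [heading=45, draw]
  RT 90: heading 45 -> 315
  FD 13.8: (10.529,11.829) -> (20.287,2.071) [heading=315, draw]
  -- iteration 2/5 --
  FD 13.9: (20.287,2.071) -> (30.116,-7.758) [heading=315, draw]
  RT 90: heading 315 -> 225
  FD 13.8: (30.116,-7.758) -> (20.358,-17.516) [heading=225, draw]
  -- iteration 3/5 --
  FD 13.9: (20.358,-17.516) -> (10.529,-27.345) [heading=225, draw]
  RT 90: heading 225 -> 135
  FD 13.8: (10.529,-27.345) -> (0.771,-17.587) [heading=135, draw]
  -- iteration 4/5 --
  FD 13.9: (0.771,-17.587) -> (-9.058,-7.758) [heading=135, draw]
  RT 90: heading 135 -> 45
  FD 13.8: (-9.058,-7.758) -> (0.7,2) [heading=45, draw]
  -- iteration 5/5 --
  FD 13.9: (0.7,2) -> (10.529,11.829) [heading=45, draw]
  RT 90: heading 45 -> 315
  FD 13.8: (10.529,11.829) -> (20.287,2.071) [heading=315, draw]
]
FD 4.6: (20.287,2.071) -> (23.54,-1.182) [heading=315, draw]
FD 1.5: (23.54,-1.182) -> (24.6,-2.243) [heading=315, draw]
FD 5.6: (24.6,-2.243) -> (28.56,-6.202) [heading=315, draw]
RT 45: heading 315 -> 270
Final: pos=(28.56,-6.202), heading=270, 15 segment(s) drawn
Segments drawn: 15

Answer: 15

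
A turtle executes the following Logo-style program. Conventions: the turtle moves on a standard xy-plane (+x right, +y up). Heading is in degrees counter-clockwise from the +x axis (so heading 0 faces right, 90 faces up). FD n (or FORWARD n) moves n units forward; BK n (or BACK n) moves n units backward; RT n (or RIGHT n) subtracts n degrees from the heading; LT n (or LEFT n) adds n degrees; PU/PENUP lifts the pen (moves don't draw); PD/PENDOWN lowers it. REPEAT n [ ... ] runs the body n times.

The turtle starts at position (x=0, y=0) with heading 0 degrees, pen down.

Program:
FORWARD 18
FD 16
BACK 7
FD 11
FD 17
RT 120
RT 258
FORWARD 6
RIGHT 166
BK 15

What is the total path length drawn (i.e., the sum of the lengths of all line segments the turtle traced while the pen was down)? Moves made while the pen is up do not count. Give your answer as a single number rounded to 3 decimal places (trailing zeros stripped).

Executing turtle program step by step:
Start: pos=(0,0), heading=0, pen down
FD 18: (0,0) -> (18,0) [heading=0, draw]
FD 16: (18,0) -> (34,0) [heading=0, draw]
BK 7: (34,0) -> (27,0) [heading=0, draw]
FD 11: (27,0) -> (38,0) [heading=0, draw]
FD 17: (38,0) -> (55,0) [heading=0, draw]
RT 120: heading 0 -> 240
RT 258: heading 240 -> 342
FD 6: (55,0) -> (60.706,-1.854) [heading=342, draw]
RT 166: heading 342 -> 176
BK 15: (60.706,-1.854) -> (75.67,-2.9) [heading=176, draw]
Final: pos=(75.67,-2.9), heading=176, 7 segment(s) drawn

Segment lengths:
  seg 1: (0,0) -> (18,0), length = 18
  seg 2: (18,0) -> (34,0), length = 16
  seg 3: (34,0) -> (27,0), length = 7
  seg 4: (27,0) -> (38,0), length = 11
  seg 5: (38,0) -> (55,0), length = 17
  seg 6: (55,0) -> (60.706,-1.854), length = 6
  seg 7: (60.706,-1.854) -> (75.67,-2.9), length = 15
Total = 90

Answer: 90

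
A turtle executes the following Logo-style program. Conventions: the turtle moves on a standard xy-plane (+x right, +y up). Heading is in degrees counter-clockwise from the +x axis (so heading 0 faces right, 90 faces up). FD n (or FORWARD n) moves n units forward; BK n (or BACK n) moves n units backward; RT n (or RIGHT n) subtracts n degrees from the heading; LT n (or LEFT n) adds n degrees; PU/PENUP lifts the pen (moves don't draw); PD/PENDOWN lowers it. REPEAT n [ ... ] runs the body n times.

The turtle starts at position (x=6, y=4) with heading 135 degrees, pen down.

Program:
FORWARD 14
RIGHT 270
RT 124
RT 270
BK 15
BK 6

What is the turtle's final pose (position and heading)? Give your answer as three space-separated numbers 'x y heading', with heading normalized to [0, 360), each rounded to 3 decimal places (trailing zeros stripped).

Answer: 16.715 17.906 191

Derivation:
Executing turtle program step by step:
Start: pos=(6,4), heading=135, pen down
FD 14: (6,4) -> (-3.899,13.899) [heading=135, draw]
RT 270: heading 135 -> 225
RT 124: heading 225 -> 101
RT 270: heading 101 -> 191
BK 15: (-3.899,13.899) -> (10.825,16.762) [heading=191, draw]
BK 6: (10.825,16.762) -> (16.715,17.906) [heading=191, draw]
Final: pos=(16.715,17.906), heading=191, 3 segment(s) drawn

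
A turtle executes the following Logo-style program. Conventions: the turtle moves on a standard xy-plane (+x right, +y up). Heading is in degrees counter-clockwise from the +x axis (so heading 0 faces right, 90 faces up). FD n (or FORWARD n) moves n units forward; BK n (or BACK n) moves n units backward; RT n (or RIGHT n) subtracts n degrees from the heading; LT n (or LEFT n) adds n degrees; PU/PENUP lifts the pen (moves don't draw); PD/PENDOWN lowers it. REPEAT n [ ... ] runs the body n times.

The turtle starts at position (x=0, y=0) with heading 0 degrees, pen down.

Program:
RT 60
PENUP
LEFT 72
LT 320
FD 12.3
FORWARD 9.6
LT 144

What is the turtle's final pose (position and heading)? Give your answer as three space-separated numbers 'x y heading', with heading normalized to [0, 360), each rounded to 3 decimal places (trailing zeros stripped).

Executing turtle program step by step:
Start: pos=(0,0), heading=0, pen down
RT 60: heading 0 -> 300
PU: pen up
LT 72: heading 300 -> 12
LT 320: heading 12 -> 332
FD 12.3: (0,0) -> (10.86,-5.775) [heading=332, move]
FD 9.6: (10.86,-5.775) -> (19.337,-10.281) [heading=332, move]
LT 144: heading 332 -> 116
Final: pos=(19.337,-10.281), heading=116, 0 segment(s) drawn

Answer: 19.337 -10.281 116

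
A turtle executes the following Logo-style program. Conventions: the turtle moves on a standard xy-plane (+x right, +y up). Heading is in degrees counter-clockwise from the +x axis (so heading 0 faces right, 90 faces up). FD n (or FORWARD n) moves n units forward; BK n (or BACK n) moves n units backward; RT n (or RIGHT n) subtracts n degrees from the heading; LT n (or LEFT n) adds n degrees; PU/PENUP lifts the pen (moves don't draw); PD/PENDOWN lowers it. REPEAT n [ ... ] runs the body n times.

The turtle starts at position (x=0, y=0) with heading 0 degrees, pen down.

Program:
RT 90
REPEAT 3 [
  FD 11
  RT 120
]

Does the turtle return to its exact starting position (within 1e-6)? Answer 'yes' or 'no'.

Executing turtle program step by step:
Start: pos=(0,0), heading=0, pen down
RT 90: heading 0 -> 270
REPEAT 3 [
  -- iteration 1/3 --
  FD 11: (0,0) -> (0,-11) [heading=270, draw]
  RT 120: heading 270 -> 150
  -- iteration 2/3 --
  FD 11: (0,-11) -> (-9.526,-5.5) [heading=150, draw]
  RT 120: heading 150 -> 30
  -- iteration 3/3 --
  FD 11: (-9.526,-5.5) -> (0,0) [heading=30, draw]
  RT 120: heading 30 -> 270
]
Final: pos=(0,0), heading=270, 3 segment(s) drawn

Start position: (0, 0)
Final position: (0, 0)
Distance = 0; < 1e-6 -> CLOSED

Answer: yes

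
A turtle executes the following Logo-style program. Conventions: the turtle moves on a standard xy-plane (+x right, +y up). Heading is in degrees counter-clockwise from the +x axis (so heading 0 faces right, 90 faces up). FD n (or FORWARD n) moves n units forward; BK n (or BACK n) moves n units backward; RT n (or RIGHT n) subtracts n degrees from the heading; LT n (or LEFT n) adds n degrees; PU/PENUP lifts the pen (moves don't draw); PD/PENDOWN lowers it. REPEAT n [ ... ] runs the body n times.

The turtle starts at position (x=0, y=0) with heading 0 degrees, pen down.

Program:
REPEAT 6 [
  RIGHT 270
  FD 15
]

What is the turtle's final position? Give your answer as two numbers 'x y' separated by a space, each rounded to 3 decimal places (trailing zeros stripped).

Answer: -15 15

Derivation:
Executing turtle program step by step:
Start: pos=(0,0), heading=0, pen down
REPEAT 6 [
  -- iteration 1/6 --
  RT 270: heading 0 -> 90
  FD 15: (0,0) -> (0,15) [heading=90, draw]
  -- iteration 2/6 --
  RT 270: heading 90 -> 180
  FD 15: (0,15) -> (-15,15) [heading=180, draw]
  -- iteration 3/6 --
  RT 270: heading 180 -> 270
  FD 15: (-15,15) -> (-15,0) [heading=270, draw]
  -- iteration 4/6 --
  RT 270: heading 270 -> 0
  FD 15: (-15,0) -> (0,0) [heading=0, draw]
  -- iteration 5/6 --
  RT 270: heading 0 -> 90
  FD 15: (0,0) -> (0,15) [heading=90, draw]
  -- iteration 6/6 --
  RT 270: heading 90 -> 180
  FD 15: (0,15) -> (-15,15) [heading=180, draw]
]
Final: pos=(-15,15), heading=180, 6 segment(s) drawn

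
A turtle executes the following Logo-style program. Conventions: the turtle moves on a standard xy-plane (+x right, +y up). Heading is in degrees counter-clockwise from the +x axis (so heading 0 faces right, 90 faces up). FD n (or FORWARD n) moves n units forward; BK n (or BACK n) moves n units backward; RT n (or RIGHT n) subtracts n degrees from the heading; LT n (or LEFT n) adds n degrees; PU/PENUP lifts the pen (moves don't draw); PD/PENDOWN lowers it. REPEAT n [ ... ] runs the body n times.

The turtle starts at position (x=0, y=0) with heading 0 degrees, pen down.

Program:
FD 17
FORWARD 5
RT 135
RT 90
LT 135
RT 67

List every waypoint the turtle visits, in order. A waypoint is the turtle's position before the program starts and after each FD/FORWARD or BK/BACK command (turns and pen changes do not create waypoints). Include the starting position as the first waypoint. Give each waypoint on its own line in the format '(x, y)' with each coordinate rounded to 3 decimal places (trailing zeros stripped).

Answer: (0, 0)
(17, 0)
(22, 0)

Derivation:
Executing turtle program step by step:
Start: pos=(0,0), heading=0, pen down
FD 17: (0,0) -> (17,0) [heading=0, draw]
FD 5: (17,0) -> (22,0) [heading=0, draw]
RT 135: heading 0 -> 225
RT 90: heading 225 -> 135
LT 135: heading 135 -> 270
RT 67: heading 270 -> 203
Final: pos=(22,0), heading=203, 2 segment(s) drawn
Waypoints (3 total):
(0, 0)
(17, 0)
(22, 0)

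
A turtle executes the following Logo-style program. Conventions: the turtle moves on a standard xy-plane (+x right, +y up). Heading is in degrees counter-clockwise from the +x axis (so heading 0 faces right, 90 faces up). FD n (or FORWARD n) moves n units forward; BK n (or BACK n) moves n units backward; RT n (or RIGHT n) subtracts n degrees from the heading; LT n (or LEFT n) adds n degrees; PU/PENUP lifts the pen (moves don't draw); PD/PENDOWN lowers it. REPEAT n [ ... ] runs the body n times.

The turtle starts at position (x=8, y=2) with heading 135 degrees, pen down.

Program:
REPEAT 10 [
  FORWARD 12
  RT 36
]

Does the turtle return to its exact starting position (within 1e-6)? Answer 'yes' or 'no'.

Answer: yes

Derivation:
Executing turtle program step by step:
Start: pos=(8,2), heading=135, pen down
REPEAT 10 [
  -- iteration 1/10 --
  FD 12: (8,2) -> (-0.485,10.485) [heading=135, draw]
  RT 36: heading 135 -> 99
  -- iteration 2/10 --
  FD 12: (-0.485,10.485) -> (-2.362,22.338) [heading=99, draw]
  RT 36: heading 99 -> 63
  -- iteration 3/10 --
  FD 12: (-2.362,22.338) -> (3.085,33.03) [heading=63, draw]
  RT 36: heading 63 -> 27
  -- iteration 4/10 --
  FD 12: (3.085,33.03) -> (13.777,38.478) [heading=27, draw]
  RT 36: heading 27 -> 351
  -- iteration 5/10 --
  FD 12: (13.777,38.478) -> (25.63,36.6) [heading=351, draw]
  RT 36: heading 351 -> 315
  -- iteration 6/10 --
  FD 12: (25.63,36.6) -> (34.115,28.115) [heading=315, draw]
  RT 36: heading 315 -> 279
  -- iteration 7/10 --
  FD 12: (34.115,28.115) -> (35.992,16.263) [heading=279, draw]
  RT 36: heading 279 -> 243
  -- iteration 8/10 --
  FD 12: (35.992,16.263) -> (30.544,5.571) [heading=243, draw]
  RT 36: heading 243 -> 207
  -- iteration 9/10 --
  FD 12: (30.544,5.571) -> (19.852,0.123) [heading=207, draw]
  RT 36: heading 207 -> 171
  -- iteration 10/10 --
  FD 12: (19.852,0.123) -> (8,2) [heading=171, draw]
  RT 36: heading 171 -> 135
]
Final: pos=(8,2), heading=135, 10 segment(s) drawn

Start position: (8, 2)
Final position: (8, 2)
Distance = 0; < 1e-6 -> CLOSED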